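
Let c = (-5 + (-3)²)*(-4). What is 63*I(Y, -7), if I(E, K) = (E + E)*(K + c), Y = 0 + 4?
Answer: -11592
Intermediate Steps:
c = -16 (c = (-5 + 9)*(-4) = 4*(-4) = -16)
Y = 4
I(E, K) = 2*E*(-16 + K) (I(E, K) = (E + E)*(K - 16) = (2*E)*(-16 + K) = 2*E*(-16 + K))
63*I(Y, -7) = 63*(2*4*(-16 - 7)) = 63*(2*4*(-23)) = 63*(-184) = -11592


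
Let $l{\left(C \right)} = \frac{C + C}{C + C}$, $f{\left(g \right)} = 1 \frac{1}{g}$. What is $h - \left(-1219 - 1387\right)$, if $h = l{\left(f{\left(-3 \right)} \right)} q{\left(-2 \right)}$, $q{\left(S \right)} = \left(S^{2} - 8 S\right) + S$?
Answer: $2624$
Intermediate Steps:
$f{\left(g \right)} = \frac{1}{g}$
$l{\left(C \right)} = 1$ ($l{\left(C \right)} = \frac{2 C}{2 C} = 2 C \frac{1}{2 C} = 1$)
$q{\left(S \right)} = S^{2} - 7 S$
$h = 18$ ($h = 1 \left(- 2 \left(-7 - 2\right)\right) = 1 \left(\left(-2\right) \left(-9\right)\right) = 1 \cdot 18 = 18$)
$h - \left(-1219 - 1387\right) = 18 - \left(-1219 - 1387\right) = 18 - -2606 = 18 + 2606 = 2624$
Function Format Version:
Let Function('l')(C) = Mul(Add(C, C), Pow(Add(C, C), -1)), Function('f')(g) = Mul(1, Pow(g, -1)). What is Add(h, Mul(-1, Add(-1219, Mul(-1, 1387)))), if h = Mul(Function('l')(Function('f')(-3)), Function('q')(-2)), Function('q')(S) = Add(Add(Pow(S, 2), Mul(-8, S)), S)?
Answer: 2624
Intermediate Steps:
Function('f')(g) = Pow(g, -1)
Function('l')(C) = 1 (Function('l')(C) = Mul(Mul(2, C), Pow(Mul(2, C), -1)) = Mul(Mul(2, C), Mul(Rational(1, 2), Pow(C, -1))) = 1)
Function('q')(S) = Add(Pow(S, 2), Mul(-7, S))
h = 18 (h = Mul(1, Mul(-2, Add(-7, -2))) = Mul(1, Mul(-2, -9)) = Mul(1, 18) = 18)
Add(h, Mul(-1, Add(-1219, Mul(-1, 1387)))) = Add(18, Mul(-1, Add(-1219, Mul(-1, 1387)))) = Add(18, Mul(-1, Add(-1219, -1387))) = Add(18, Mul(-1, -2606)) = Add(18, 2606) = 2624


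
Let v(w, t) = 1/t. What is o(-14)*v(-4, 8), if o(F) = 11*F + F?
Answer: -21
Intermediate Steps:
o(F) = 12*F
o(-14)*v(-4, 8) = (12*(-14))/8 = -168*1/8 = -21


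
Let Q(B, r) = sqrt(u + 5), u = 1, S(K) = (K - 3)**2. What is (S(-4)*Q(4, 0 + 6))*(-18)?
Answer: -882*sqrt(6) ≈ -2160.4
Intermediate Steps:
S(K) = (-3 + K)**2
Q(B, r) = sqrt(6) (Q(B, r) = sqrt(1 + 5) = sqrt(6))
(S(-4)*Q(4, 0 + 6))*(-18) = ((-3 - 4)**2*sqrt(6))*(-18) = ((-7)**2*sqrt(6))*(-18) = (49*sqrt(6))*(-18) = -882*sqrt(6)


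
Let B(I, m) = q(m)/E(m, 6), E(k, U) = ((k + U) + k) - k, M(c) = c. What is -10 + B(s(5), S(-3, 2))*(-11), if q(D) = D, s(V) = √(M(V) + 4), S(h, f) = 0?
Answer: -10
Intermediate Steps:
E(k, U) = U + k (E(k, U) = ((U + k) + k) - k = (U + 2*k) - k = U + k)
s(V) = √(4 + V) (s(V) = √(V + 4) = √(4 + V))
B(I, m) = m/(6 + m)
-10 + B(s(5), S(-3, 2))*(-11) = -10 + (0/(6 + 0))*(-11) = -10 + (0/6)*(-11) = -10 + (0*(⅙))*(-11) = -10 + 0*(-11) = -10 + 0 = -10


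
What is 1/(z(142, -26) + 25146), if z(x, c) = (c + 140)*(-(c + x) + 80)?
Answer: 1/21042 ≈ 4.7524e-5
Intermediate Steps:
z(x, c) = (140 + c)*(80 - c - x) (z(x, c) = (140 + c)*((-c - x) + 80) = (140 + c)*(80 - c - x))
1/(z(142, -26) + 25146) = 1/((11200 - 1*(-26)² - 140*142 - 60*(-26) - 1*(-26)*142) + 25146) = 1/((11200 - 1*676 - 19880 + 1560 + 3692) + 25146) = 1/((11200 - 676 - 19880 + 1560 + 3692) + 25146) = 1/(-4104 + 25146) = 1/21042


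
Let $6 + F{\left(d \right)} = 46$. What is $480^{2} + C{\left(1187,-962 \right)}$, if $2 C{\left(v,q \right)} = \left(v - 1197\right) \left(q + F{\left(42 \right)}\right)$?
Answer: $235010$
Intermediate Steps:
$F{\left(d \right)} = 40$ ($F{\left(d \right)} = -6 + 46 = 40$)
$C{\left(v,q \right)} = \frac{\left(-1197 + v\right) \left(40 + q\right)}{2}$ ($C{\left(v,q \right)} = \frac{\left(v - 1197\right) \left(q + 40\right)}{2} = \frac{\left(-1197 + v\right) \left(40 + q\right)}{2}$)
$480^{2} + C{\left(1187,-962 \right)} = 480^{2} + \left(-23940 + 20 \cdot 1187 - -575757 + \frac{1}{2} \left(-962\right) 1187\right) = 230400 + \left(-23940 + 23740 + 575757 - 570947\right) = 230400 + 4610 = 235010$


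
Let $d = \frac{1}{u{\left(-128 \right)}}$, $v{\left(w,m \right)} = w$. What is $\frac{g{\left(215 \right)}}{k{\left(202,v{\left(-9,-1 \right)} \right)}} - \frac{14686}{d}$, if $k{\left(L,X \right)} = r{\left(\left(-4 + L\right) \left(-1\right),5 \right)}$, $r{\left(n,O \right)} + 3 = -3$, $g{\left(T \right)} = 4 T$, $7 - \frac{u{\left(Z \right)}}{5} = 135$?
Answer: $\frac{28196690}{3} \approx 9.3989 \cdot 10^{6}$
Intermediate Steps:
$u{\left(Z \right)} = -640$ ($u{\left(Z \right)} = 35 - 675 = -640$)
$r{\left(n,O \right)} = -6$ ($r{\left(n,O \right)} = -3 - 3 = -6$)
$d = - \frac{1}{640}$ ($d = \frac{1}{-640} = - \frac{1}{640} \approx -0.0015625$)
$k{\left(L,X \right)} = -6$
$\frac{g{\left(215 \right)}}{k{\left(202,v{\left(-9,-1 \right)} \right)}} - \frac{14686}{d} = \frac{4 \cdot 215}{-6} - \frac{14686}{- \frac{1}{640}} = 860 \left(- \frac{1}{6}\right) - -9399040 = - \frac{430}{3} + 9399040 = \frac{28196690}{3}$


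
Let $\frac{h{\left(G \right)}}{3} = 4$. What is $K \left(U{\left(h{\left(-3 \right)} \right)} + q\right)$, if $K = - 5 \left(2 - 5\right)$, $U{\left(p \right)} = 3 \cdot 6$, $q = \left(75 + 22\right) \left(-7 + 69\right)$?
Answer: $90480$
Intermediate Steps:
$q = 6014$ ($q = 97 \cdot 62 = 6014$)
$h{\left(G \right)} = 12$ ($h{\left(G \right)} = 3 \cdot 4 = 12$)
$U{\left(p \right)} = 18$
$K = 15$ ($K = \left(-5\right) \left(-3\right) = 15$)
$K \left(U{\left(h{\left(-3 \right)} \right)} + q\right) = 15 \left(18 + 6014\right) = 15 \cdot 6032 = 90480$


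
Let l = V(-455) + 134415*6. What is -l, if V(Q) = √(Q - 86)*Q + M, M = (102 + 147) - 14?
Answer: -806725 + 455*I*√541 ≈ -8.0673e+5 + 10583.0*I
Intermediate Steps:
M = 235 (M = 249 - 14 = 235)
V(Q) = 235 + Q*√(-86 + Q) (V(Q) = √(Q - 86)*Q + 235 = √(-86 + Q)*Q + 235 = Q*√(-86 + Q) + 235 = 235 + Q*√(-86 + Q))
l = 806725 - 455*I*√541 (l = (235 - 455*√(-86 - 455)) + 134415*6 = (235 - 455*I*√541) + 806490 = 806725 - 455*I*√541 ≈ 8.0673e+5 - 10583.0*I)
-l = -(806725 - 455*I*√541) = -806725 + 455*I*√541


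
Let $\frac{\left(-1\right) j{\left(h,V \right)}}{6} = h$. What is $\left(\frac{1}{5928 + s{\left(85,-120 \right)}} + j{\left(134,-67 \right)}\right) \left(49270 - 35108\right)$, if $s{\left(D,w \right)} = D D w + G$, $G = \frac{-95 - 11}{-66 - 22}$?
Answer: $- \frac{431392088017648}{37887115} \approx -1.1386 \cdot 10^{7}$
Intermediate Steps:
$G = \frac{53}{44}$ ($G = - \frac{106}{-88} = \left(-106\right) \left(- \frac{1}{88}\right) = \frac{53}{44} \approx 1.2045$)
$j{\left(h,V \right)} = - 6 h$
$s{\left(D,w \right)} = \frac{53}{44} + w D^{2}$ ($s{\left(D,w \right)} = D D w + \frac{53}{44} = D^{2} w + \frac{53}{44} = w D^{2} + \frac{53}{44} = \frac{53}{44} + w D^{2}$)
$\left(\frac{1}{5928 + s{\left(85,-120 \right)}} + j{\left(134,-67 \right)}\right) \left(49270 - 35108\right) = \left(\frac{1}{5928 + \left(\frac{53}{44} - 120 \cdot 85^{2}\right)} - 804\right) \left(49270 - 35108\right) = \left(\frac{1}{5928 + \left(\frac{53}{44} - 867000\right)} - 804\right) 14162 = \left(\frac{1}{5928 - \frac{38147947}{44}} - 804\right) 14162 = \left(\frac{1}{- \frac{37887115}{44}} - 804\right) 14162 = \left(- \frac{44}{37887115} - 804\right) 14162 = \left(- \frac{30461240504}{37887115}\right) 14162 = - \frac{431392088017648}{37887115}$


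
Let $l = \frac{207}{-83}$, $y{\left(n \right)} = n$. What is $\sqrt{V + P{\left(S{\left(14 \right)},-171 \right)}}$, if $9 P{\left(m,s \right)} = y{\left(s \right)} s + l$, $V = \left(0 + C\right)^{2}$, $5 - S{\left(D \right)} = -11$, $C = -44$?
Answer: $\frac{2 \sqrt{8929389}}{83} \approx 72.005$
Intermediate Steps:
$S{\left(D \right)} = 16$ ($S{\left(D \right)} = 5 - -11 = 5 + 11 = 16$)
$l = - \frac{207}{83}$ ($l = 207 \left(- \frac{1}{83}\right) = - \frac{207}{83} \approx -2.494$)
$V = 1936$ ($V = \left(0 - 44\right)^{2} = \left(-44\right)^{2} = 1936$)
$P{\left(m,s \right)} = - \frac{23}{83} + \frac{s^{2}}{9}$ ($P{\left(m,s \right)} = \frac{s s - \frac{207}{83}}{9} = \frac{s^{2} - \frac{207}{83}}{9} = \frac{- \frac{207}{83} + s^{2}}{9} = - \frac{23}{83} + \frac{s^{2}}{9}$)
$\sqrt{V + P{\left(S{\left(14 \right)},-171 \right)}} = \sqrt{1936 - \left(\frac{23}{83} - \frac{\left(-171\right)^{2}}{9}\right)} = \sqrt{1936 + \left(- \frac{23}{83} + \frac{1}{9} \cdot 29241\right)} = \sqrt{1936 + \left(- \frac{23}{83} + 3249\right)} = \sqrt{1936 + \frac{269644}{83}} = \sqrt{\frac{430332}{83}} = \frac{2 \sqrt{8929389}}{83}$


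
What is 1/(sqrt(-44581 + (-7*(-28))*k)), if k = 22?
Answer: -I*sqrt(40269)/40269 ≈ -0.0049833*I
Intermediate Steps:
1/(sqrt(-44581 + (-7*(-28))*k)) = 1/(sqrt(-44581 - 7*(-28)*22)) = 1/(sqrt(-44581 + 196*22)) = 1/(sqrt(-44581 + 4312)) = 1/(sqrt(-40269)) = 1/(I*sqrt(40269)) = -I*sqrt(40269)/40269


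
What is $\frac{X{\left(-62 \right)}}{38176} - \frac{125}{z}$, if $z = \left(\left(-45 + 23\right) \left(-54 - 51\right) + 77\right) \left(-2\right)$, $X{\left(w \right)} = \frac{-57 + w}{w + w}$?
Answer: $\frac{9553163}{364504448} \approx 0.026209$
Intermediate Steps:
$X{\left(w \right)} = \frac{-57 + w}{2 w}$
$z = -4774$ ($z = \left(\left(-22\right) \left(-105\right) + 77\right) \left(-2\right) = \left(2310 + 77\right) \left(-2\right) = 2387 \left(-2\right) = -4774$)
$\frac{X{\left(-62 \right)}}{38176} - \frac{125}{z} = \frac{\frac{1}{2} \frac{1}{-62} \left(-57 - 62\right)}{38176} - \frac{125}{-4774} = \frac{1}{2} \left(- \frac{1}{62}\right) \left(-119\right) \frac{1}{38176} - - \frac{125}{4774} = \frac{119}{124} \cdot \frac{1}{38176} + \frac{125}{4774} = \frac{119}{4733824} + \frac{125}{4774} = \frac{9553163}{364504448}$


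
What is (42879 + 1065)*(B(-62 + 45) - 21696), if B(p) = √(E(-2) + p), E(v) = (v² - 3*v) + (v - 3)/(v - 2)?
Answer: -953409024 + 21972*I*√23 ≈ -9.5341e+8 + 1.0537e+5*I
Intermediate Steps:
E(v) = v² - 3*v + (-3 + v)/(-2 + v) (E(v) = (v² - 3*v) + (-3 + v)/(-2 + v) = v² - 3*v + (-3 + v)/(-2 + v))
B(p) = √(45/4 + p) (B(p) = √((-3 + (-2)³ - 5*(-2)² + 7*(-2))/(-2 - 2) + p) = √((-3 - 8 - 5*4 - 14)/(-4) + p) = √(-(-3 - 8 - 20 - 14)/4 + p) = √(-¼*(-45) + p) = √(45/4 + p))
(42879 + 1065)*(B(-62 + 45) - 21696) = (42879 + 1065)*(√(45 + 4*(-62 + 45))/2 - 21696) = 43944*(√(45 + 4*(-17))/2 - 21696) = 43944*(√(45 - 68)/2 - 21696) = 43944*(√(-23)/2 - 21696) = 43944*((I*√23)/2 - 21696) = 43944*(I*√23/2 - 21696) = 43944*(-21696 + I*√23/2) = -953409024 + 21972*I*√23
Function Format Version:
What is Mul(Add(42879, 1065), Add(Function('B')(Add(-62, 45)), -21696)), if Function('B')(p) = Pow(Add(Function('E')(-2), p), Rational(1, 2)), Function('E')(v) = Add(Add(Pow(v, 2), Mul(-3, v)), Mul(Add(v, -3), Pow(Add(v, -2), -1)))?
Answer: Add(-953409024, Mul(21972, I, Pow(23, Rational(1, 2)))) ≈ Add(-9.5341e+8, Mul(1.0537e+5, I))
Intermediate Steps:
Function('E')(v) = Add(Pow(v, 2), Mul(-3, v), Mul(Pow(Add(-2, v), -1), Add(-3, v))) (Function('E')(v) = Add(Add(Pow(v, 2), Mul(-3, v)), Mul(Add(-3, v), Pow(Add(-2, v), -1))) = Add(Add(Pow(v, 2), Mul(-3, v)), Mul(Pow(Add(-2, v), -1), Add(-3, v))) = Add(Pow(v, 2), Mul(-3, v), Mul(Pow(Add(-2, v), -1), Add(-3, v))))
Function('B')(p) = Pow(Add(Rational(45, 4), p), Rational(1, 2)) (Function('B')(p) = Pow(Add(Mul(Pow(Add(-2, -2), -1), Add(-3, Pow(-2, 3), Mul(-5, Pow(-2, 2)), Mul(7, -2))), p), Rational(1, 2)) = Pow(Add(Mul(Pow(-4, -1), Add(-3, -8, Mul(-5, 4), -14)), p), Rational(1, 2)) = Pow(Add(Mul(Rational(-1, 4), Add(-3, -8, -20, -14)), p), Rational(1, 2)) = Pow(Add(Mul(Rational(-1, 4), -45), p), Rational(1, 2)) = Pow(Add(Rational(45, 4), p), Rational(1, 2)))
Mul(Add(42879, 1065), Add(Function('B')(Add(-62, 45)), -21696)) = Mul(Add(42879, 1065), Add(Mul(Rational(1, 2), Pow(Add(45, Mul(4, Add(-62, 45))), Rational(1, 2))), -21696)) = Mul(43944, Add(Mul(Rational(1, 2), Pow(Add(45, Mul(4, -17)), Rational(1, 2))), -21696)) = Mul(43944, Add(Mul(Rational(1, 2), Pow(Add(45, -68), Rational(1, 2))), -21696)) = Mul(43944, Add(Mul(Rational(1, 2), Pow(-23, Rational(1, 2))), -21696)) = Mul(43944, Add(Mul(Rational(1, 2), Mul(I, Pow(23, Rational(1, 2)))), -21696)) = Mul(43944, Add(Mul(Rational(1, 2), I, Pow(23, Rational(1, 2))), -21696)) = Mul(43944, Add(-21696, Mul(Rational(1, 2), I, Pow(23, Rational(1, 2))))) = Add(-953409024, Mul(21972, I, Pow(23, Rational(1, 2))))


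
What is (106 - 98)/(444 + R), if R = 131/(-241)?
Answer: 1928/106873 ≈ 0.018040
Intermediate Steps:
R = -131/241 (R = 131*(-1/241) = -131/241 ≈ -0.54357)
(106 - 98)/(444 + R) = (106 - 98)/(444 - 131/241) = 8/(106873/241) = 8*(241/106873) = 1928/106873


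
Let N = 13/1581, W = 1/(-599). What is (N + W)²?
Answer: 38514436/896844986361 ≈ 4.2944e-5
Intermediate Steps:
W = -1/599 ≈ -0.0016694
N = 13/1581 (N = 13*(1/1581) = 13/1581 ≈ 0.0082226)
(N + W)² = (13/1581 - 1/599)² = (6206/947019)² = 38514436/896844986361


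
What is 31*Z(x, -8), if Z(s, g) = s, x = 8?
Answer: 248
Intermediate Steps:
31*Z(x, -8) = 31*8 = 248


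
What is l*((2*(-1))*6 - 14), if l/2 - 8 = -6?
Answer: -104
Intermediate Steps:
l = 4 (l = 16 + 2*(-6) = 16 - 12 = 4)
l*((2*(-1))*6 - 14) = 4*((2*(-1))*6 - 14) = 4*(-2*6 - 14) = 4*(-12 - 14) = 4*(-26) = -104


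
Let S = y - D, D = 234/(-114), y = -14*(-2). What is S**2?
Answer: 326041/361 ≈ 903.16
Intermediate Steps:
y = 28
D = -39/19 (D = 234*(-1/114) = -39/19 ≈ -2.0526)
S = 571/19 (S = 28 - 1*(-39/19) = 28 + 39/19 = 571/19 ≈ 30.053)
S**2 = (571/19)**2 = 326041/361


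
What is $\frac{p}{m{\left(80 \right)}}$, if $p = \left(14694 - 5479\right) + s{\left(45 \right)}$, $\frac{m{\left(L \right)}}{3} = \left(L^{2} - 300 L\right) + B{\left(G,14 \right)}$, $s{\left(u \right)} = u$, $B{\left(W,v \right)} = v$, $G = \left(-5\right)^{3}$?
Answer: $- \frac{4630}{26379} \approx -0.17552$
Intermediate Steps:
$G = -125$
$m{\left(L \right)} = 42 - 900 L + 3 L^{2}$ ($m{\left(L \right)} = 3 \left(\left(L^{2} - 300 L\right) + 14\right) = 3 \left(14 + L^{2} - 300 L\right) = 42 - 900 L + 3 L^{2}$)
$p = 9260$ ($p = \left(14694 - 5479\right) + 45 = 9215 + 45 = 9260$)
$\frac{p}{m{\left(80 \right)}} = \frac{9260}{42 - 72000 + 3 \cdot 80^{2}} = \frac{9260}{42 - 72000 + 3 \cdot 6400} = \frac{9260}{42 - 72000 + 19200} = \frac{9260}{-52758} = 9260 \left(- \frac{1}{52758}\right) = - \frac{4630}{26379}$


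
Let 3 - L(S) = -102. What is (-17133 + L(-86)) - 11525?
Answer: -28553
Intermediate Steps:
L(S) = 105 (L(S) = 3 - 1*(-102) = 3 + 102 = 105)
(-17133 + L(-86)) - 11525 = (-17133 + 105) - 11525 = -17028 - 11525 = -28553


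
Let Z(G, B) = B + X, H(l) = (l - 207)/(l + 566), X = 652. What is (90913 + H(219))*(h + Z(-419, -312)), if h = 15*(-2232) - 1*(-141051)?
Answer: 7701253798187/785 ≈ 9.8105e+9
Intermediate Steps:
H(l) = (-207 + l)/(566 + l)
h = 107571 (h = -33480 + 141051 = 107571)
Z(G, B) = 652 + B (Z(G, B) = B + 652 = 652 + B)
(90913 + H(219))*(h + Z(-419, -312)) = (90913 + (-207 + 219)/(566 + 219))*(107571 + (652 - 312)) = (90913 + 12/785)*(107571 + 340) = (90913 + (1/785)*12)*107911 = (90913 + 12/785)*107911 = (71366717/785)*107911 = 7701253798187/785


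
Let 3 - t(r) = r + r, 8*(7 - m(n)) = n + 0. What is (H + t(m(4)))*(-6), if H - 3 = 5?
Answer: 12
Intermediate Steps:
H = 8 (H = 3 + 5 = 8)
m(n) = 7 - n/8 (m(n) = 7 - (n + 0)/8 = 7 - n/8)
t(r) = 3 - 2*r (t(r) = 3 - (r + r) = 3 - 2*r)
(H + t(m(4)))*(-6) = (8 + (3 - 2*(7 - ⅛*4)))*(-6) = (8 + (3 - 2*(7 - ½)))*(-6) = (8 + (3 - 2*13/2))*(-6) = (8 + (3 - 13))*(-6) = (8 - 10)*(-6) = -2*(-6) = 12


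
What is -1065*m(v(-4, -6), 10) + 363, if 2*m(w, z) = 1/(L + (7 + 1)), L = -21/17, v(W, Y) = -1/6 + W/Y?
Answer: 13077/46 ≈ 284.28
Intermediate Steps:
v(W, Y) = -⅙ + W/Y (v(W, Y) = -1*⅙ + W/Y = -⅙ + W/Y)
L = -21/17 (L = -21*1/17 = -21/17 ≈ -1.2353)
m(w, z) = 17/230 (m(w, z) = 1/(2*(-21/17 + (7 + 1))) = 1/(2*(-21/17 + 8)) = 1/(2*(115/17)) = (½)*(17/115) = 17/230)
-1065*m(v(-4, -6), 10) + 363 = -1065*17/230 + 363 = -3621/46 + 363 = 13077/46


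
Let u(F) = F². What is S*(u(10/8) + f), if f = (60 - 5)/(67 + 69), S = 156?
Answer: 20865/68 ≈ 306.84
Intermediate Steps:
f = 55/136 ≈ 0.40441
S*(u(10/8) + f) = 156*((10/8)² + 55/136) = 156*((10*(⅛))² + 55/136) = 156*((5/4)² + 55/136) = 156*(25/16 + 55/136) = 156*(535/272) = 20865/68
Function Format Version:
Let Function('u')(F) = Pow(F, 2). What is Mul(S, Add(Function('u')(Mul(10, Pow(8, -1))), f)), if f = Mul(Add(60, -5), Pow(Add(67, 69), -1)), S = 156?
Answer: Rational(20865, 68) ≈ 306.84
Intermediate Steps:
f = Rational(55, 136) (f = Mul(55, Pow(136, -1)) = Mul(55, Rational(1, 136)) = Rational(55, 136) ≈ 0.40441)
Mul(S, Add(Function('u')(Mul(10, Pow(8, -1))), f)) = Mul(156, Add(Pow(Mul(10, Pow(8, -1)), 2), Rational(55, 136))) = Mul(156, Add(Pow(Mul(10, Rational(1, 8)), 2), Rational(55, 136))) = Mul(156, Add(Pow(Rational(5, 4), 2), Rational(55, 136))) = Mul(156, Add(Rational(25, 16), Rational(55, 136))) = Mul(156, Rational(535, 272)) = Rational(20865, 68)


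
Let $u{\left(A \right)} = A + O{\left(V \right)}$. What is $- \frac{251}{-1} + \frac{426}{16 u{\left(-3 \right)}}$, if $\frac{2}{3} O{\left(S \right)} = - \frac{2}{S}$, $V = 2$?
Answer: $\frac{2941}{12} \approx 245.08$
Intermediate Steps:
$O{\left(S \right)} = - \frac{3}{S}$ ($O{\left(S \right)} = \frac{3 \left(- \frac{2}{S}\right)}{2} = - \frac{3}{S}$)
$u{\left(A \right)} = - \frac{3}{2} + A$ ($u{\left(A \right)} = A - \frac{3}{2} = - \frac{3}{2} + A$)
$- \frac{251}{-1} + \frac{426}{16 u{\left(-3 \right)}} = - \frac{251}{-1} + \frac{426}{16 \left(- \frac{3}{2} - 3\right)} = \left(-251\right) \left(-1\right) + \frac{426}{16 \left(- \frac{9}{2}\right)} = 251 + \frac{426}{-72} = 251 + 426 \left(- \frac{1}{72}\right) = 251 - \frac{71}{12} = \frac{2941}{12}$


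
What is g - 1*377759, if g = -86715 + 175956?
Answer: -288518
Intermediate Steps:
g = 89241
g - 1*377759 = 89241 - 1*377759 = 89241 - 377759 = -288518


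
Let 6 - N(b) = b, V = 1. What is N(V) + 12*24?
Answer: 293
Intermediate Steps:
N(b) = 6 - b
N(V) + 12*24 = (6 - 1*1) + 12*24 = (6 - 1) + 288 = 5 + 288 = 293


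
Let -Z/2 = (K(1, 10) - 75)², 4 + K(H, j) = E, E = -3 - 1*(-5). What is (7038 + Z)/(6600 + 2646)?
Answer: -2410/4623 ≈ -0.52131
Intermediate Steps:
E = 2 (E = -3 + 5 = 2)
K(H, j) = -2 (K(H, j) = -4 + 2 = -2)
Z = -11858 (Z = -2*(-2 - 75)² = -2*(-77)² = -2*5929 = -11858)
(7038 + Z)/(6600 + 2646) = (7038 - 11858)/(6600 + 2646) = -4820/9246 = -4820*1/9246 = -2410/4623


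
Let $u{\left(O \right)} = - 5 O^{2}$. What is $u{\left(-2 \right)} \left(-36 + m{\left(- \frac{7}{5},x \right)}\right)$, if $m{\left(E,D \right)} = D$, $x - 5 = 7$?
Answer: $480$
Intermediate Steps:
$x = 12$ ($x = 5 + 7 = 12$)
$u{\left(-2 \right)} \left(-36 + m{\left(- \frac{7}{5},x \right)}\right) = - 5 \left(-2\right)^{2} \left(-36 + 12\right) = \left(-5\right) 4 \left(-24\right) = \left(-20\right) \left(-24\right) = 480$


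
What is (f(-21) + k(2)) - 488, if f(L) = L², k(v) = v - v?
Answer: -47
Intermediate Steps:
k(v) = 0
(f(-21) + k(2)) - 488 = ((-21)² + 0) - 488 = (441 + 0) - 488 = 441 - 488 = -47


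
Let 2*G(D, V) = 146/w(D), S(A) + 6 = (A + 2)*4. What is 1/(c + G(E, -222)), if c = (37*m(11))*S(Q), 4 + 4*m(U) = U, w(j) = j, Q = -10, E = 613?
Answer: -1226/3016427 ≈ -0.00040644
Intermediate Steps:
m(U) = -1 + U/4
S(A) = 2 + 4*A (S(A) = -6 + (A + 2)*4 = -6 + (2 + A)*4 = -6 + (8 + 4*A) = 2 + 4*A)
G(D, V) = 73/D (G(D, V) = (146/D)/2 = 73/D)
c = -4921/2 (c = (37*(-1 + (¼)*11))*(2 + 4*(-10)) = (37*(-1 + 11/4))*(2 - 40) = (37*(7/4))*(-38) = (259/4)*(-38) = -4921/2 ≈ -2460.5)
1/(c + G(E, -222)) = 1/(-4921/2 + 73/613) = 1/(-3016427/1226) = -1226/3016427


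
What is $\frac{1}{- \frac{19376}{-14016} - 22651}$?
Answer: $- \frac{876}{19841065} \approx -4.4151 \cdot 10^{-5}$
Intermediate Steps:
$\frac{1}{- \frac{19376}{-14016} - 22651} = \frac{1}{\left(-19376\right) \left(- \frac{1}{14016}\right) - 22651} = \frac{1}{\frac{1211}{876} - 22651} = \frac{1}{- \frac{19841065}{876}} = - \frac{876}{19841065}$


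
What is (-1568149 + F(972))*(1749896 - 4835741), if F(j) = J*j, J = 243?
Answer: 4110200505285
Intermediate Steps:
F(j) = 243*j
(-1568149 + F(972))*(1749896 - 4835741) = (-1568149 + 243*972)*(1749896 - 4835741) = (-1568149 + 236196)*(-3085845) = -1331953*(-3085845) = 4110200505285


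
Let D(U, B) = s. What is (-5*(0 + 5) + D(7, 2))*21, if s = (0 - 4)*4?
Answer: -861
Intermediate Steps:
s = -16 (s = -4*4 = -16)
D(U, B) = -16
(-5*(0 + 5) + D(7, 2))*21 = (-5*(0 + 5) - 16)*21 = (-5*5 - 16)*21 = (-25 - 16)*21 = -41*21 = -861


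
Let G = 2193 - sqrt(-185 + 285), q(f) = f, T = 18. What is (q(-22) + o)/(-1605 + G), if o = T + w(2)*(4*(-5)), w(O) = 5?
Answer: -52/289 ≈ -0.17993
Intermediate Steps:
o = -82 (o = 18 + 5*(4*(-5)) = 18 + 5*(-20) = 18 - 100 = -82)
G = 2183 (G = 2193 - sqrt(100) = 2193 - 1*10 = 2193 - 10 = 2183)
(q(-22) + o)/(-1605 + G) = (-22 - 82)/(-1605 + 2183) = -104/578 = -104*1/578 = -52/289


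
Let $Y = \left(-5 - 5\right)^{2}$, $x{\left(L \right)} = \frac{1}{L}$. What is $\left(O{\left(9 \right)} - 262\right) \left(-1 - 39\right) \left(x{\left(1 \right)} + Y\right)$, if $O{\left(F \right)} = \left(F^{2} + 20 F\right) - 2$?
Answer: $12120$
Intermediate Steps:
$Y = 100$ ($Y = \left(-10\right)^{2} = 100$)
$O{\left(F \right)} = -2 + F^{2} + 20 F$
$\left(O{\left(9 \right)} - 262\right) \left(-1 - 39\right) \left(x{\left(1 \right)} + Y\right) = \left(\left(-2 + 9^{2} + 20 \cdot 9\right) - 262\right) \left(-1 - 39\right) \left(1^{-1} + 100\right) = \left(\left(-2 + 81 + 180\right) - 262\right) \left(- 40 \left(1 + 100\right)\right) = \left(259 - 262\right) \left(\left(-40\right) 101\right) = \left(-3\right) \left(-4040\right) = 12120$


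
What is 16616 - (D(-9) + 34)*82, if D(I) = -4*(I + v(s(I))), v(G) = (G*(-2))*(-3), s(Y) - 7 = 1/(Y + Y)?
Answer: 73628/3 ≈ 24543.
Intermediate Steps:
s(Y) = 7 + 1/(2*Y) (s(Y) = 7 + 1/(Y + Y) = 7 + 1/(2*Y))
v(G) = 6*G (v(G) = -2*G*(-3) = 6*G)
D(I) = -168 - 12/I - 4*I (D(I) = -4*(I + 6*(7 + 1/(2*I))) = -4*(I + (42 + 3/I)) = -4*(42 + I + 3/I) = -168 - 12/I - 4*I)
16616 - (D(-9) + 34)*82 = 16616 - ((-168 - 12/(-9) - 4*(-9)) + 34)*82 = 16616 - ((-168 - 12*(-⅑) + 36) + 34)*82 = 16616 - ((-168 + 4/3 + 36) + 34)*82 = 16616 - (-392/3 + 34)*82 = 16616 - (-290)*82/3 = 16616 - 1*(-23780/3) = 16616 + 23780/3 = 73628/3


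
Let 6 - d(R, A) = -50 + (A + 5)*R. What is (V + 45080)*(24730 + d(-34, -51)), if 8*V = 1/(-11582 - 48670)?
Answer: 252298684930469/241008 ≈ 1.0468e+9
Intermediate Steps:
d(R, A) = 56 - R*(5 + A) (d(R, A) = 6 - (-50 + (A + 5)*R) = 6 - (-50 + (5 + A)*R) = 6 - (-50 + R*(5 + A)) = 6 + (50 - R*(5 + A)) = 56 - R*(5 + A))
V = -1/482016 (V = 1/(8*(-11582 - 48670)) = (1/8)/(-60252) = (1/8)*(-1/60252) = -1/482016 ≈ -2.0746e-6)
(V + 45080)*(24730 + d(-34, -51)) = (-1/482016 + 45080)*(24730 + (56 - 5*(-34) - 1*(-51)*(-34))) = 21729281279*(24730 + (56 + 170 - 1734))/482016 = 21729281279*(24730 - 1508)/482016 = (21729281279/482016)*23222 = 252298684930469/241008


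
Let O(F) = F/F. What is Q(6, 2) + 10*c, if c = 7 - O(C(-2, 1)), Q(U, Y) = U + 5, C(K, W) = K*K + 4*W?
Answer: 71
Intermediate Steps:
C(K, W) = K² + 4*W
O(F) = 1
Q(U, Y) = 5 + U
c = 6 (c = 7 - 1*1 = 7 - 1 = 6)
Q(6, 2) + 10*c = (5 + 6) + 10*6 = 11 + 60 = 71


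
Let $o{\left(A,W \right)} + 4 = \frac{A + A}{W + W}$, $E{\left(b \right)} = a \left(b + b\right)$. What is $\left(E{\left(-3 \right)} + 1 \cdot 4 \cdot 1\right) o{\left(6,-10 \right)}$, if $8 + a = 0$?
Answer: $- \frac{1196}{5} \approx -239.2$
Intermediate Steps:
$a = -8$ ($a = -8 + 0 = -8$)
$E{\left(b \right)} = - 16 b$ ($E{\left(b \right)} = - 8 \left(b + b\right) = - 8 \cdot 2 b = - 16 b$)
$o{\left(A,W \right)} = -4 + \frac{A}{W}$ ($o{\left(A,W \right)} = -4 + \frac{A + A}{W + W} = -4 + \frac{2 A}{2 W} = -4 + 2 A \frac{1}{2 W} = -4 + \frac{A}{W}$)
$\left(E{\left(-3 \right)} + 1 \cdot 4 \cdot 1\right) o{\left(6,-10 \right)} = \left(\left(-16\right) \left(-3\right) + 1 \cdot 4 \cdot 1\right) \left(-4 + \frac{6}{-10}\right) = \left(48 + 4 \cdot 1\right) \left(-4 + 6 \left(- \frac{1}{10}\right)\right) = \left(48 + 4\right) \left(-4 - \frac{3}{5}\right) = 52 \left(- \frac{23}{5}\right) = - \frac{1196}{5}$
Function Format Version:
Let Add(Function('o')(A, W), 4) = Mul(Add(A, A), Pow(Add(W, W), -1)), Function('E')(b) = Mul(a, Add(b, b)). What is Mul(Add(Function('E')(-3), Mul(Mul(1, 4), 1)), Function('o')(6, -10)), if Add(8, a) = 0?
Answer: Rational(-1196, 5) ≈ -239.20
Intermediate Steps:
a = -8 (a = Add(-8, 0) = -8)
Function('E')(b) = Mul(-16, b) (Function('E')(b) = Mul(-8, Add(b, b)) = Mul(-8, Mul(2, b)) = Mul(-16, b))
Function('o')(A, W) = Add(-4, Mul(A, Pow(W, -1))) (Function('o')(A, W) = Add(-4, Mul(Add(A, A), Pow(Add(W, W), -1))) = Add(-4, Mul(Mul(2, A), Pow(Mul(2, W), -1))) = Add(-4, Mul(Mul(2, A), Mul(Rational(1, 2), Pow(W, -1)))) = Add(-4, Mul(A, Pow(W, -1))))
Mul(Add(Function('E')(-3), Mul(Mul(1, 4), 1)), Function('o')(6, -10)) = Mul(Add(Mul(-16, -3), Mul(Mul(1, 4), 1)), Add(-4, Mul(6, Pow(-10, -1)))) = Mul(Add(48, Mul(4, 1)), Add(-4, Mul(6, Rational(-1, 10)))) = Mul(Add(48, 4), Add(-4, Rational(-3, 5))) = Mul(52, Rational(-23, 5)) = Rational(-1196, 5)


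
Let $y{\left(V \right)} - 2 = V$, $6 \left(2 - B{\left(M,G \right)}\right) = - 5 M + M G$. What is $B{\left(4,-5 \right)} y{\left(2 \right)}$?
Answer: $\frac{104}{3} \approx 34.667$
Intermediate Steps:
$B{\left(M,G \right)} = 2 + \frac{5 M}{6} - \frac{G M}{6}$ ($B{\left(M,G \right)} = 2 - \frac{- 5 M + M G}{6} = 2 - \frac{- 5 M + G M}{6} = 2 - \left(- \frac{5 M}{6} + \frac{G M}{6}\right) = 2 + \frac{5 M}{6} - \frac{G M}{6}$)
$y{\left(V \right)} = 2 + V$
$B{\left(4,-5 \right)} y{\left(2 \right)} = \left(2 + \frac{5}{6} \cdot 4 - \left(- \frac{5}{6}\right) 4\right) \left(2 + 2\right) = \left(2 + \frac{10}{3} + \frac{10}{3}\right) 4 = \frac{26}{3} \cdot 4 = \frac{104}{3}$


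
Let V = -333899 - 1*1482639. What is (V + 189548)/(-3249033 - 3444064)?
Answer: 1626990/6693097 ≈ 0.24308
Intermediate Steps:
V = -1816538 (V = -333899 - 1482639 = -1816538)
(V + 189548)/(-3249033 - 3444064) = (-1816538 + 189548)/(-3249033 - 3444064) = -1626990/(-6693097) = -1626990*(-1/6693097) = 1626990/6693097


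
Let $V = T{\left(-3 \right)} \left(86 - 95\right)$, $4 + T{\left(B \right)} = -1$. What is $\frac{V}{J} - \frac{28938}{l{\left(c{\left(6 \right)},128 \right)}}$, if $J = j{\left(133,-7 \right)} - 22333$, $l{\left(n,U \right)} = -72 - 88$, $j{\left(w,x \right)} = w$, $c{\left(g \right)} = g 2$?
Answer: $\frac{535347}{2960} \approx 180.86$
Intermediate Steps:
$c{\left(g \right)} = 2 g$
$T{\left(B \right)} = -5$ ($T{\left(B \right)} = -4 - 1 = -5$)
$l{\left(n,U \right)} = -160$ ($l{\left(n,U \right)} = -72 - 88 = -160$)
$J = -22200$ ($J = 133 - 22333 = -22200$)
$V = 45$ ($V = - 5 \left(86 - 95\right) = \left(-5\right) \left(-9\right) = 45$)
$\frac{V}{J} - \frac{28938}{l{\left(c{\left(6 \right)},128 \right)}} = \frac{45}{-22200} - \frac{28938}{-160} = 45 \left(- \frac{1}{22200}\right) - - \frac{14469}{80} = - \frac{3}{1480} + \frac{14469}{80} = \frac{535347}{2960}$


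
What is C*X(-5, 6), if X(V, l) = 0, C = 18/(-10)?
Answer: 0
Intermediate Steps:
C = -9/5 (C = 18*(-⅒) = -9/5 ≈ -1.8000)
C*X(-5, 6) = -9/5*0 = 0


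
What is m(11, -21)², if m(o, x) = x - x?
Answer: 0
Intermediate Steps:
m(o, x) = 0
m(11, -21)² = 0² = 0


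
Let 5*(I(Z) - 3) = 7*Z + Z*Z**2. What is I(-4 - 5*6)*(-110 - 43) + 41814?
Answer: 6256701/5 ≈ 1.2513e+6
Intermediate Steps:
I(Z) = 3 + Z**3/5 + 7*Z/5 (I(Z) = 3 + (7*Z + Z*Z**2)/5 = 3 + (7*Z + Z**3)/5 = 3 + (Z**3 + 7*Z)/5 = 3 + (Z**3/5 + 7*Z/5) = 3 + Z**3/5 + 7*Z/5)
I(-4 - 5*6)*(-110 - 43) + 41814 = (3 + (-4 - 5*6)**3/5 + 7*(-4 - 5*6)/5)*(-110 - 43) + 41814 = (3 + (-4 - 30)**3/5 + 7*(-4 - 30)/5)*(-153) + 41814 = (3 + (1/5)*(-34)**3 + (7/5)*(-34))*(-153) + 41814 = (3 + (1/5)*(-39304) - 238/5)*(-153) + 41814 = (3 - 39304/5 - 238/5)*(-153) + 41814 = -39527/5*(-153) + 41814 = 6047631/5 + 41814 = 6256701/5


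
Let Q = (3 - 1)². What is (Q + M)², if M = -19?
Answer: 225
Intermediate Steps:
Q = 4 (Q = 2² = 4)
(Q + M)² = (4 - 19)² = (-15)² = 225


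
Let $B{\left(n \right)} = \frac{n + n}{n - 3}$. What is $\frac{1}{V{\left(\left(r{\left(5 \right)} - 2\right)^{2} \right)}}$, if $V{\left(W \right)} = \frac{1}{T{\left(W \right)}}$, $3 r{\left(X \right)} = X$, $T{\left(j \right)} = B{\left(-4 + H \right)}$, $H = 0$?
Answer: $\frac{8}{7} \approx 1.1429$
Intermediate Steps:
$B{\left(n \right)} = \frac{2 n}{-3 + n}$
$T{\left(j \right)} = \frac{8}{7}$ ($T{\left(j \right)} = \frac{2 \left(-4 + 0\right)}{-3 + \left(-4 + 0\right)} = 2 \left(-4\right) \frac{1}{-3 - 4} = 2 \left(-4\right) \frac{1}{-7} = 2 \left(-4\right) \left(- \frac{1}{7}\right) = \frac{8}{7}$)
$r{\left(X \right)} = \frac{X}{3}$
$V{\left(W \right)} = \frac{7}{8}$ ($V{\left(W \right)} = \frac{1}{\frac{8}{7}} = \frac{7}{8}$)
$\frac{1}{V{\left(\left(r{\left(5 \right)} - 2\right)^{2} \right)}} = \frac{1}{\frac{7}{8}} = \frac{8}{7}$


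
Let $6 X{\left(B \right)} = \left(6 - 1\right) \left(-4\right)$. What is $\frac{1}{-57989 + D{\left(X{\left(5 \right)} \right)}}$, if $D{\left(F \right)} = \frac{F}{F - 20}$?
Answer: $- \frac{7}{405922} \approx -1.7245 \cdot 10^{-5}$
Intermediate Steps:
$X{\left(B \right)} = - \frac{10}{3}$ ($X{\left(B \right)} = \frac{\left(6 - 1\right) \left(-4\right)}{6} = \frac{5 \left(-4\right)}{6} = \frac{1}{6} \left(-20\right) = - \frac{10}{3}$)
$D{\left(F \right)} = \frac{F}{-20 + F}$
$\frac{1}{-57989 + D{\left(X{\left(5 \right)} \right)}} = \frac{1}{-57989 - \frac{10}{3 \left(-20 - \frac{10}{3}\right)}} = \frac{1}{-57989 - \frac{10}{3 \left(- \frac{70}{3}\right)}} = \frac{1}{-57989 - - \frac{1}{7}} = \frac{1}{-57989 + \frac{1}{7}} = \frac{1}{- \frac{405922}{7}} = - \frac{7}{405922}$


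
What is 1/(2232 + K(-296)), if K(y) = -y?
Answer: 1/2528 ≈ 0.00039557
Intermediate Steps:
1/(2232 + K(-296)) = 1/(2232 - 1*(-296)) = 1/(2232 + 296) = 1/2528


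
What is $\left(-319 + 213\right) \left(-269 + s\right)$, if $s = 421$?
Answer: $-16112$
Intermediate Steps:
$\left(-319 + 213\right) \left(-269 + s\right) = \left(-319 + 213\right) \left(-269 + 421\right) = \left(-106\right) 152 = -16112$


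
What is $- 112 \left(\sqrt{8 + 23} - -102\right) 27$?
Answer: $-308448 - 3024 \sqrt{31} \approx -3.2529 \cdot 10^{5}$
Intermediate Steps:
$- 112 \left(\sqrt{8 + 23} - -102\right) 27 = - 112 \left(\sqrt{31} + 102\right) 27 = - 112 \left(102 + \sqrt{31}\right) 27 = \left(-11424 - 112 \sqrt{31}\right) 27 = -308448 - 3024 \sqrt{31}$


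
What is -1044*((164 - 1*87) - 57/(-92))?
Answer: -1863801/23 ≈ -81035.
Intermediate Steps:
-1044*((164 - 1*87) - 57/(-92)) = -1044*((164 - 87) - 57*(-1/92)) = -1044*(77 + 57/92) = -1044*7141/92 = -1863801/23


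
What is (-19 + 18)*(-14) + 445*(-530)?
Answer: -235836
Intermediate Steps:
(-19 + 18)*(-14) + 445*(-530) = -1*(-14) - 235850 = 14 - 235850 = -235836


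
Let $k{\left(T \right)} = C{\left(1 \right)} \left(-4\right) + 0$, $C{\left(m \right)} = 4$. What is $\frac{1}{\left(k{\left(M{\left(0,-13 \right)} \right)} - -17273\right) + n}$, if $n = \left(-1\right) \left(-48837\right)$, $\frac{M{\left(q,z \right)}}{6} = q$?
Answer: $\frac{1}{66094} \approx 1.513 \cdot 10^{-5}$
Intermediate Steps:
$M{\left(q,z \right)} = 6 q$
$n = 48837$
$k{\left(T \right)} = -16$ ($k{\left(T \right)} = 4 \left(-4\right) + 0 = -16 + 0 = -16$)
$\frac{1}{\left(k{\left(M{\left(0,-13 \right)} \right)} - -17273\right) + n} = \frac{1}{\left(-16 - -17273\right) + 48837} = \frac{1}{\left(-16 + 17273\right) + 48837} = \frac{1}{17257 + 48837} = \frac{1}{66094}$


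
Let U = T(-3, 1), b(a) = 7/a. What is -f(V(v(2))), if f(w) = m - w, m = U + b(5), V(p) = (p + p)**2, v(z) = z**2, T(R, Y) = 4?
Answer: 293/5 ≈ 58.600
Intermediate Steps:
U = 4
V(p) = 4*p**2 (V(p) = (2*p)**2 = 4*p**2)
m = 27/5 (m = 4 + 7/5 = 27/5 ≈ 5.4000)
f(w) = 27/5 - w
-f(V(v(2))) = -(27/5 - 4*(2**2)**2) = -(27/5 - 4*4**2) = -(27/5 - 4*16) = -(27/5 - 1*64) = -(27/5 - 64) = -1*(-293/5) = 293/5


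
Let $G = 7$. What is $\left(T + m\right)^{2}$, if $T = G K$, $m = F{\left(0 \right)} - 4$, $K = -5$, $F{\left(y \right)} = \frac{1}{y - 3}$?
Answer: $\frac{13924}{9} \approx 1547.1$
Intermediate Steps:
$F{\left(y \right)} = \frac{1}{-3 + y}$
$m = - \frac{13}{3}$ ($m = \frac{1}{-3 + 0} - 4 = \frac{1}{-3} - 4 = - \frac{1}{3} - 4 = - \frac{13}{3} \approx -4.3333$)
$T = -35$ ($T = 7 \left(-5\right) = -35$)
$\left(T + m\right)^{2} = \left(-35 - \frac{13}{3}\right)^{2} = \left(- \frac{118}{3}\right)^{2} = \frac{13924}{9}$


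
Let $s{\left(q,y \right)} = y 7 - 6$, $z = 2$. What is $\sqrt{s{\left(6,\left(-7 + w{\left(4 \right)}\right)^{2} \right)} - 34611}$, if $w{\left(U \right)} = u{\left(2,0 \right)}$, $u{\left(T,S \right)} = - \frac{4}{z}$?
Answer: $5 i \sqrt{1362} \approx 184.53 i$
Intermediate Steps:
$u{\left(T,S \right)} = -2$ ($u{\left(T,S \right)} = - \frac{4}{2} = \left(-4\right) \frac{1}{2} = -2$)
$w{\left(U \right)} = -2$
$s{\left(q,y \right)} = -6 + 7 y$ ($s{\left(q,y \right)} = 7 y - 6 = -6 + 7 y$)
$\sqrt{s{\left(6,\left(-7 + w{\left(4 \right)}\right)^{2} \right)} - 34611} = \sqrt{\left(-6 + 7 \left(-7 - 2\right)^{2}\right) - 34611} = \sqrt{\left(-6 + 7 \left(-9\right)^{2}\right) - 34611} = \sqrt{\left(-6 + 7 \cdot 81\right) - 34611} = \sqrt{\left(-6 + 567\right) - 34611} = \sqrt{561 - 34611} = \sqrt{-34050} = 5 i \sqrt{1362}$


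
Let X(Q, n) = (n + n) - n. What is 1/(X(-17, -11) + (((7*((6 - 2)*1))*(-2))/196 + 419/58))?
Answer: -406/1649 ≈ -0.24621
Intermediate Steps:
X(Q, n) = n (X(Q, n) = 2*n - n = n)
1/(X(-17, -11) + (((7*((6 - 2)*1))*(-2))/196 + 419/58)) = 1/(-11 + (((7*((6 - 2)*1))*(-2))/196 + 419/58)) = 1/(-11 + (((7*(4*1))*(-2))*(1/196) + 419*(1/58))) = 1/(-11 + (((7*4)*(-2))*(1/196) + 419/58)) = 1/(-11 + ((28*(-2))*(1/196) + 419/58)) = 1/(-11 + (-56*1/196 + 419/58)) = 1/(-11 + (-2/7 + 419/58)) = 1/(-11 + 2817/406) = 1/(-1649/406) = -406/1649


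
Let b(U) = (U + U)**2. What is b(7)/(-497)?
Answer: -28/71 ≈ -0.39437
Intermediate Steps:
b(U) = 4*U**2 (b(U) = (2*U)**2 = 4*U**2)
b(7)/(-497) = (4*7**2)/(-497) = (4*49)*(-1/497) = 196*(-1/497) = -28/71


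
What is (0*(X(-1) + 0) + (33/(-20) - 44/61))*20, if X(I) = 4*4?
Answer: -2893/61 ≈ -47.426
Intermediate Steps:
X(I) = 16
(0*(X(-1) + 0) + (33/(-20) - 44/61))*20 = (0*(16 + 0) + (33/(-20) - 44/61))*20 = (0*16 + (33*(-1/20) - 44*1/61))*20 = (0 + (-33/20 - 44/61))*20 = (0 - 2893/1220)*20 = -2893/1220*20 = -2893/61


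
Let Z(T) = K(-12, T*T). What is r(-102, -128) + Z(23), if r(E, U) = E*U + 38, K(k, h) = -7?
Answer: 13087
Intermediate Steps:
Z(T) = -7
r(E, U) = 38 + E*U
r(-102, -128) + Z(23) = (38 - 102*(-128)) - 7 = (38 + 13056) - 7 = 13094 - 7 = 13087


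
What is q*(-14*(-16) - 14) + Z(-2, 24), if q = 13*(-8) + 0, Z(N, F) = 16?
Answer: -21824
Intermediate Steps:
q = -104 (q = -104 + 0 = -104)
q*(-14*(-16) - 14) + Z(-2, 24) = -104*(-14*(-16) - 14) + 16 = -104*(224 - 14) + 16 = -104*210 + 16 = -21840 + 16 = -21824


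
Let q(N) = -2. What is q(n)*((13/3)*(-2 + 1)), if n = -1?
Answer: 26/3 ≈ 8.6667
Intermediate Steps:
q(n)*((13/3)*(-2 + 1)) = -2*13/3*(-2 + 1) = -2*13*(⅓)*(-1) = -26*(-1)/3 = -2*(-13/3) = 26/3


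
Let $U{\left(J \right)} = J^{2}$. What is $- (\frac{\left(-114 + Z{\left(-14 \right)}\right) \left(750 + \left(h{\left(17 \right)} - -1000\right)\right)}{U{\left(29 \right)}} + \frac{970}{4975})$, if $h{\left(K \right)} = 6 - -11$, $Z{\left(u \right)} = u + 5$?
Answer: $\frac{216091141}{836795} \approx 258.24$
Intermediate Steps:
$Z{\left(u \right)} = 5 + u$
$h{\left(K \right)} = 17$ ($h{\left(K \right)} = 6 + 11 = 17$)
$- (\frac{\left(-114 + Z{\left(-14 \right)}\right) \left(750 + \left(h{\left(17 \right)} - -1000\right)\right)}{U{\left(29 \right)}} + \frac{970}{4975}) = - (\frac{\left(-114 + \left(5 - 14\right)\right) \left(750 + \left(17 - -1000\right)\right)}{29^{2}} + \frac{970}{4975}) = - (\frac{\left(-114 - 9\right) \left(750 + \left(17 + 1000\right)\right)}{841} + 970 \cdot \frac{1}{4975}) = - (- 123 \left(750 + 1017\right) \frac{1}{841} + \frac{194}{995}) = - (\left(-123\right) 1767 \cdot \frac{1}{841} + \frac{194}{995}) = - (\left(-217341\right) \frac{1}{841} + \frac{194}{995}) = - (- \frac{217341}{841} + \frac{194}{995}) = \left(-1\right) \left(- \frac{216091141}{836795}\right) = \frac{216091141}{836795}$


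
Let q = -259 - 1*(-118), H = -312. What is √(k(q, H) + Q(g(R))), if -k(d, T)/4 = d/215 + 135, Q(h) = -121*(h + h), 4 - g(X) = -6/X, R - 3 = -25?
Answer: I*√66535190/215 ≈ 37.939*I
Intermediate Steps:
R = -22 (R = 3 - 25 = -22)
g(X) = 4 + 6/X (g(X) = 4 - (-6)/X = 4 + 6/X)
q = -141 (q = -259 + 118 = -141)
Q(h) = -242*h
k(d, T) = -540 - 4*d/215 (k(d, T) = -4*(d/215 + 135) = -4*(135 + d/215) = -540 - 4*d/215)
√(k(q, H) + Q(g(R))) = √((-540 - 4/215*(-141)) - 242*(4 + 6/(-22))) = √((-540 + 564/215) - 242*(4 + 6*(-1/22))) = √(-115536/215 - 242*(4 - 3/11)) = √(-115536/215 - 242*41/11) = √(-115536/215 - 902) = √(-309466/215) = I*√66535190/215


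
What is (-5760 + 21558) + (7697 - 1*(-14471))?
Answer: 37966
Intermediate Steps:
(-5760 + 21558) + (7697 - 1*(-14471)) = 15798 + (7697 + 14471) = 15798 + 22168 = 37966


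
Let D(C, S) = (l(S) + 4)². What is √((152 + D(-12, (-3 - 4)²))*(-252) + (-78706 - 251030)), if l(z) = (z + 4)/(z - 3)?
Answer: I*√198231807/23 ≈ 612.15*I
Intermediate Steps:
l(z) = (4 + z)/(-3 + z)
D(C, S) = (4 + (4 + S)/(-3 + S))² (D(C, S) = ((4 + S)/(-3 + S) + 4)² = (4 + (4 + S)/(-3 + S))²)
√((152 + D(-12, (-3 - 4)²))*(-252) + (-78706 - 251030)) = √((152 + (-8 + 5*(-3 - 4)²)²/(-3 + (-3 - 4)²)²)*(-252) + (-78706 - 251030)) = √((152 + (-8 + 5*(-7)²)²/(-3 + (-7)²)²)*(-252) - 329736) = √((152 + (-8 + 5*49)²/(-3 + 49)²)*(-252) - 329736) = √((152 + (-8 + 245)²/46²)*(-252) - 329736) = √((152 + 237²*(1/2116))*(-252) - 329736) = √((152 + 56169*(1/2116))*(-252) - 329736) = √((152 + 56169/2116)*(-252) - 329736) = √((377801/2116)*(-252) - 329736) = √(-23801463/529 - 329736) = √(-198231807/529) = I*√198231807/23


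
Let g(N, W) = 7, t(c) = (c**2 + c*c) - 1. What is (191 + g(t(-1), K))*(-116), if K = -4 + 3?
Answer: -22968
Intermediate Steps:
K = -1
t(c) = -1 + 2*c**2 (t(c) = (c**2 + c**2) - 1 = 2*c**2 - 1 = -1 + 2*c**2)
(191 + g(t(-1), K))*(-116) = (191 + 7)*(-116) = 198*(-116) = -22968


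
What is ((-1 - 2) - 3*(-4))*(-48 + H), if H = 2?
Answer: -414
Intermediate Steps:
((-1 - 2) - 3*(-4))*(-48 + H) = ((-1 - 2) - 3*(-4))*(-48 + 2) = (-3 + 12)*(-46) = 9*(-46) = -414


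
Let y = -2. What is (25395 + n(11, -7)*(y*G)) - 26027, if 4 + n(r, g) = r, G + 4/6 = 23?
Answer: -2834/3 ≈ -944.67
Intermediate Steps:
G = 67/3 (G = -2/3 + 23 = 67/3 ≈ 22.333)
n(r, g) = -4 + r
(25395 + n(11, -7)*(y*G)) - 26027 = (25395 + (-4 + 11)*(-2*67/3)) - 26027 = (25395 + 7*(-134/3)) - 26027 = (25395 - 938/3) - 26027 = 75247/3 - 26027 = -2834/3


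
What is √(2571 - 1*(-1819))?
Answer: √4390 ≈ 66.257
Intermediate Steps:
√(2571 - 1*(-1819)) = √(2571 + 1819) = √4390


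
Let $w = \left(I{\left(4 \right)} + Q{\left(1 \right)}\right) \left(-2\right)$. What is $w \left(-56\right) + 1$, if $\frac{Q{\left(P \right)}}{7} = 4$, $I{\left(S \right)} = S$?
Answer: $3585$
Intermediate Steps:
$Q{\left(P \right)} = 28$ ($Q{\left(P \right)} = 7 \cdot 4 = 28$)
$w = -64$ ($w = \left(4 + 28\right) \left(-2\right) = 32 \left(-2\right) = -64$)
$w \left(-56\right) + 1 = \left(-64\right) \left(-56\right) + 1 = 3584 + 1 = 3585$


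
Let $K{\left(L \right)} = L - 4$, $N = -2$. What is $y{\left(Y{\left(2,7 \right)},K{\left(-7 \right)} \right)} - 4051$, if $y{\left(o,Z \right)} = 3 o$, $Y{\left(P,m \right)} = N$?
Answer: $-4057$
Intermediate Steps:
$Y{\left(P,m \right)} = -2$
$K{\left(L \right)} = -4 + L$
$y{\left(Y{\left(2,7 \right)},K{\left(-7 \right)} \right)} - 4051 = 3 \left(-2\right) - 4051 = -6 - 4051 = -4057$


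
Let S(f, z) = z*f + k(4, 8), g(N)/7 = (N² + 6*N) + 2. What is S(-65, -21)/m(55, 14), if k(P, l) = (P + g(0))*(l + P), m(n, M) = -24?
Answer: -527/8 ≈ -65.875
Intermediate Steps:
g(N) = 14 + 7*N² + 42*N (g(N) = 7*((N² + 6*N) + 2) = 7*(2 + N² + 6*N) = 14 + 7*N² + 42*N)
k(P, l) = (14 + P)*(P + l) (k(P, l) = (P + (14 + 7*0² + 42*0))*(l + P) = (P + (14 + 7*0 + 0))*(P + l) = (P + (14 + 0 + 0))*(P + l) = (P + 14)*(P + l) = (14 + P)*(P + l))
S(f, z) = 216 + f*z (S(f, z) = z*f + (4² + 14*4 + 14*8 + 4*8) = f*z + (16 + 56 + 112 + 32) = f*z + 216 = 216 + f*z)
S(-65, -21)/m(55, 14) = (216 - 65*(-21))/(-24) = (216 + 1365)*(-1/24) = 1581*(-1/24) = -527/8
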